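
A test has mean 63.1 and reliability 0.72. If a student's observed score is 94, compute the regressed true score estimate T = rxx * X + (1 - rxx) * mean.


T_est = rxx * X + (1 - rxx) * mean
T_est = 0.72 * 94 + 0.28 * 63.1
T_est = 67.68 + 17.668
T_est = 85.348

85.348


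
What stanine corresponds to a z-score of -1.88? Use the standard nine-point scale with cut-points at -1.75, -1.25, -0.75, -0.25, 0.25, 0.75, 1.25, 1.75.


Stanine boundaries: [-1.75, -1.25, -0.75, -0.25, 0.25, 0.75, 1.25, 1.75]
z = -1.88
Check each boundary:
  z < -1.75
  z < -1.25
  z < -0.75
  z < -0.25
  z < 0.25
  z < 0.75
  z < 1.25
  z < 1.75
Highest qualifying boundary gives stanine = 1

1


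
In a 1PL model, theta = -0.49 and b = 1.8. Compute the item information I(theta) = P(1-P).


P = 1/(1+exp(-(-0.49-1.8))) = 0.092
I = P*(1-P) = 0.092 * 0.908
I = 0.0835

0.0835


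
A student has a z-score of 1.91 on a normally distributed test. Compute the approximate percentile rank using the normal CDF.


CDF(z) = 0.5 * (1 + erf(z/sqrt(2)))
erf(1.3506) = 0.9439
CDF = 0.9719
Percentile rank = 0.9719 * 100 = 97.19

97.19


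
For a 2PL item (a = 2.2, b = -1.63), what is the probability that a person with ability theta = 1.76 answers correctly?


a*(theta - b) = 2.2 * (1.76 - -1.63) = 7.458
exp(-7.458) = 0.0006
P = 1 / (1 + 0.0006)
P = 0.9994

0.9994


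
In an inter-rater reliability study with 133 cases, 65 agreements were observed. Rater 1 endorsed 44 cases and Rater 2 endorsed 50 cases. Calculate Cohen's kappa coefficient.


P_o = 65/133 = 0.488722
P_e = (44*50 + 89*83) / 17689 = 0.541975
kappa = (P_o - P_e) / (1 - P_e)
kappa = (0.488722 - 0.541975) / (1 - 0.541975)
kappa = -0.1163

-0.1163


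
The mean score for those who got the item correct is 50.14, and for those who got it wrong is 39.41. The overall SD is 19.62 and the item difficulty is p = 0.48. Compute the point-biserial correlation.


q = 1 - p = 0.52
rpb = ((M1 - M0) / SD) * sqrt(p * q)
rpb = ((50.14 - 39.41) / 19.62) * sqrt(0.48 * 0.52)
rpb = 0.2732

0.2732


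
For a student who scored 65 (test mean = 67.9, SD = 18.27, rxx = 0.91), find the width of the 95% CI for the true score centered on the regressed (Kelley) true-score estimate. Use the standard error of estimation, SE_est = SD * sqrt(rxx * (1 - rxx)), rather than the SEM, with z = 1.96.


True score estimate = 0.91*65 + 0.09*67.9 = 65.261
SE_est = SD * sqrt(rxx * (1 - rxx)) = 18.27 * sqrt(0.91 * 0.09) = 18.27 * sqrt(0.0819) = 5.228541
CI = T_est +/- z * SE_est, so width = 2 * z * SE_est = 2 * 1.96 * 5.228541
Width = 20.4959

20.4959


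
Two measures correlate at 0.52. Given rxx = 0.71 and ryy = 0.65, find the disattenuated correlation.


r_corrected = rxy / sqrt(rxx * ryy)
= 0.52 / sqrt(0.71 * 0.65)
= 0.52 / sqrt(0.4615)
= 0.52 / 0.679338
r_corrected = 0.7655

0.7655


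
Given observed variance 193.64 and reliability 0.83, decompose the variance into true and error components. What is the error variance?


var_true = rxx * var_obs = 0.83 * 193.64 = 160.7212
var_error = var_obs - var_true
var_error = 193.64 - 160.7212
var_error = 32.9188

32.9188


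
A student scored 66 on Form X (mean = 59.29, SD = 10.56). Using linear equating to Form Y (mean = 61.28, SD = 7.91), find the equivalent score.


slope = SD_Y / SD_X = 7.91 / 10.56 ~ 0.7491
intercept = mean_Y - slope * mean_X = 61.28 - (7.91 / 10.56) * 59.29 ~ 16.8686
Y = slope * X + intercept. To avoid rounding drift from the rounded slope/intercept, evaluate the equivalent form Y = mean_Y + SD_Y * (X - mean_X) / SD_X at full precision:
Y = 61.28 + 7.91 * (66 - 59.29) / 10.56
Y = 61.28 + 7.91 * 6.71 / 10.56
Y = 61.28 + 53.0761 / 10.56
Y = 61.28 + 5.0261
Y = 66.3061

66.3061


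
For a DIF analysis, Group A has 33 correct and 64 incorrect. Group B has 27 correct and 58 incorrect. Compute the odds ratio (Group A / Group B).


Odds_A = 33/64 = 0.5156
Odds_B = 27/58 = 0.4655
OR = Odds_A / Odds_B = 0.5156 / 0.4655
Exactly, OR = (33 * 58) / (64 * 27) = 1914 / 1728
OR = 1.1076

1.1076


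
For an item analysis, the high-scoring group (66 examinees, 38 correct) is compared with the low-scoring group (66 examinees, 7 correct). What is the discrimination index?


p_upper = 38/66 = 0.5758
p_lower = 7/66 = 0.1061
D = 0.5758 - 0.1061 = 0.4697

0.4697


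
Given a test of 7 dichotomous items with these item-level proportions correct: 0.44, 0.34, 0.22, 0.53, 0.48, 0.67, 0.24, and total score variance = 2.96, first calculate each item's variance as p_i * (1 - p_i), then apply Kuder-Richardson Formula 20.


For each item, compute p_i * q_i:
  Item 1: 0.44 * 0.56 = 0.2464
  Item 2: 0.34 * 0.66 = 0.2244
  Item 3: 0.22 * 0.78 = 0.1716
  Item 4: 0.53 * 0.47 = 0.2491
  Item 5: 0.48 * 0.52 = 0.2496
  Item 6: 0.67 * 0.33 = 0.2211
  Item 7: 0.24 * 0.76 = 0.1824
Sum(p_i * q_i) = 0.2464 + 0.2244 + 0.1716 + 0.2491 + 0.2496 + 0.2211 + 0.1824 = 1.5446
KR-20 = (k/(k-1)) * (1 - Sum(p_i*q_i) / Var_total)
= (7/6) * (1 - 1.5446/2.96)
= 1.1667 * 0.4782
KR-20 = 0.5579

0.5579


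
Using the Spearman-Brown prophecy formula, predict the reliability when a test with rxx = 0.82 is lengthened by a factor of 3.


r_new = (n * rxx) / (1 + (n-1) * rxx)
r_new = (3 * 0.82) / (1 + 2 * 0.82)
r_new = 2.46 / 2.64
r_new = 0.9318

0.9318


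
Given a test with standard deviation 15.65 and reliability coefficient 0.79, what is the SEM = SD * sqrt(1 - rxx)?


SEM = SD * sqrt(1 - rxx)
SEM = 15.65 * sqrt(1 - 0.79)
SEM = 15.65 * sqrt(0.21) = 15.65 * 0.458258
SEM = 7.1717

7.1717


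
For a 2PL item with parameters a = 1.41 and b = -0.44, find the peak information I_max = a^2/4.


For 2PL, max info at theta = b = -0.44
I_max = a^2 / 4 = 1.41^2 / 4
= 1.9881 / 4
I_max = 0.497

0.497


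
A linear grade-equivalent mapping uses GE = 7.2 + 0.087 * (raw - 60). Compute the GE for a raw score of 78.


raw - median = 78 - 60 = 18
slope * diff = 0.087 * 18 = 1.566
GE = 7.2 + 1.566
GE = 8.766

8.766


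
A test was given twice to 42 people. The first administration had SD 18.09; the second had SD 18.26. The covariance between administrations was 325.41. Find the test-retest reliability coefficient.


r = cov(X,Y) / (SD_X * SD_Y)
r = 325.41 / (18.09 * 18.26)
r = 325.41 / 330.3234
r = 0.9851

0.9851


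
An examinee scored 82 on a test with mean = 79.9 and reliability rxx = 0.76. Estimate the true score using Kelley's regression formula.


T_est = rxx * X + (1 - rxx) * mean
T_est = 0.76 * 82 + 0.24 * 79.9
T_est = 62.32 + 19.176
T_est = 81.496

81.496


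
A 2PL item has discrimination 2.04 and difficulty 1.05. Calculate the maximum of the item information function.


For 2PL, max info at theta = b = 1.05
I_max = a^2 / 4 = 2.04^2 / 4
= 4.1616 / 4
I_max = 1.0404

1.0404


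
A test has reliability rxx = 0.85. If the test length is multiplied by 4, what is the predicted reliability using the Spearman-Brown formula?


r_new = (n * rxx) / (1 + (n-1) * rxx)
r_new = (4 * 0.85) / (1 + 3 * 0.85)
r_new = 3.4 / 3.55
r_new = 0.9577

0.9577


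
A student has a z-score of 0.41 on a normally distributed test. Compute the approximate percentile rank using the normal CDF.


CDF(z) = 0.5 * (1 + erf(z/sqrt(2)))
erf(0.2899) = 0.3182
CDF = 0.6591
Percentile rank = 0.6591 * 100 = 65.91

65.91


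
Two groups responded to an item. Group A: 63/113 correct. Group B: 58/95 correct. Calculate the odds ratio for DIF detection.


Odds_A = 63/50 = 1.26
Odds_B = 58/37 = 1.5676
OR = Odds_A / Odds_B = 1.26 / 1.5676
Exactly, OR = (63 * 37) / (50 * 58) = 2331 / 2900
OR = 0.8038

0.8038


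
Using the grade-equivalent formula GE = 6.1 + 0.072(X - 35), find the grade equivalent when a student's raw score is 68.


raw - median = 68 - 35 = 33
slope * diff = 0.072 * 33 = 2.376
GE = 6.1 + 2.376
GE = 8.476

8.476


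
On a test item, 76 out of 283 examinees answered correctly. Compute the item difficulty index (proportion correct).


Item difficulty p = number correct / total examinees
p = 76 / 283
p = 0.2686

0.2686


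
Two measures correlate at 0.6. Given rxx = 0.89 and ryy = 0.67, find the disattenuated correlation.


r_corrected = rxy / sqrt(rxx * ryy)
= 0.6 / sqrt(0.89 * 0.67)
= 0.6 / sqrt(0.5963)
= 0.6 / 0.772205
r_corrected = 0.777

0.777


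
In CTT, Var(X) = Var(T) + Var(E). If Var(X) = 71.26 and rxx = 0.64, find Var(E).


var_true = rxx * var_obs = 0.64 * 71.26 = 45.6064
var_error = var_obs - var_true
var_error = 71.26 - 45.6064
var_error = 25.6536

25.6536


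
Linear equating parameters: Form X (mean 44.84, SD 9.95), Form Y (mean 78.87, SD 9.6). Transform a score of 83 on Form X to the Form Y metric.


slope = SD_Y / SD_X = 9.6 / 9.95 ~ 0.9648
intercept = mean_Y - slope * mean_X = 78.87 - (9.6 / 9.95) * 44.84 ~ 35.6073
Y = slope * X + intercept. To avoid rounding drift from the rounded slope/intercept, evaluate the equivalent form Y = mean_Y + SD_Y * (X - mean_X) / SD_X at full precision:
Y = 78.87 + 9.6 * (83 - 44.84) / 9.95
Y = 78.87 + 9.6 * 38.16 / 9.95
Y = 78.87 + 366.336 / 9.95
Y = 78.87 + 36.8177
Y = 115.6877

115.6877


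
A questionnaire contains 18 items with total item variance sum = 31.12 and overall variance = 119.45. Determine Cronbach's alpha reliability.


alpha = (k/(k-1)) * (1 - sum(si^2)/s_total^2)
= (18/17) * (1 - 31.12/119.45)
alpha = 0.783

0.783


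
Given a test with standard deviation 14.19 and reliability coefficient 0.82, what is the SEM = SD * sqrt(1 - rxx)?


SEM = SD * sqrt(1 - rxx)
SEM = 14.19 * sqrt(1 - 0.82)
SEM = 14.19 * sqrt(0.18) = 14.19 * 0.424264
SEM = 6.0203

6.0203


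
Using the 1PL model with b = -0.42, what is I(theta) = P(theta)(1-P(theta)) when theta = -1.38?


P = 1/(1+exp(-(-1.38--0.42))) = 0.2769
I = P*(1-P) = 0.2769 * 0.7231
I = 0.2002

0.2002


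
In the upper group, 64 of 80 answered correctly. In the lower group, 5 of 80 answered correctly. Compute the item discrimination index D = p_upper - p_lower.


p_upper = 64/80 = 0.8
p_lower = 5/80 = 0.0625
D = 0.8 - 0.0625 = 0.7375

0.7375


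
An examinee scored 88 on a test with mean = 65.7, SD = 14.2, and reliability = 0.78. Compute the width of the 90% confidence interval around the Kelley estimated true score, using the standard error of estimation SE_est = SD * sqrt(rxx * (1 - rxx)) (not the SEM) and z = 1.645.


True score estimate = 0.78*88 + 0.22*65.7 = 83.094
SE_est = SD * sqrt(rxx * (1 - rxx)) = 14.2 * sqrt(0.78 * 0.22) = 14.2 * sqrt(0.1716) = 5.882298
CI = T_est +/- z * SE_est, so width = 2 * z * SE_est = 2 * 1.645 * 5.882298
Width = 19.3528

19.3528


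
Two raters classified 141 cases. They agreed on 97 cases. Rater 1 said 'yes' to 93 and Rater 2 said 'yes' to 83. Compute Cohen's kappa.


P_o = 97/141 = 0.687943
P_e = (93*83 + 48*58) / 19881 = 0.528293
kappa = (P_o - P_e) / (1 - P_e)
kappa = (0.687943 - 0.528293) / (1 - 0.528293)
kappa = 0.3385

0.3385


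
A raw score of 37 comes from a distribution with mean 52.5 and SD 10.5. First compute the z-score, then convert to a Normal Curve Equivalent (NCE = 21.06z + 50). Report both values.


z = (X - mean) / SD = (37 - 52.5) / 10.5
z = -15.5 / 10.5
z = -1.4762
NCE = NCE = 21.06z + 50
Carry z at full precision (z = -15.5 / 10.5) into the conversion:
NCE = 21.06 * (-15.5 / 10.5) + 50 = -326.43 / 10.5 + 50
NCE = -31.0886 + 50
NCE = 18.9114

18.9114


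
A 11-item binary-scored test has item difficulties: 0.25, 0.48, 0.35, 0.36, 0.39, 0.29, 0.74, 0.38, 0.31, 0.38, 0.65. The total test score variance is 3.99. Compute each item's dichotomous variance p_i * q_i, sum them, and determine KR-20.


For each item, compute p_i * q_i:
  Item 1: 0.25 * 0.75 = 0.1875
  Item 2: 0.48 * 0.52 = 0.2496
  Item 3: 0.35 * 0.65 = 0.2275
  Item 4: 0.36 * 0.64 = 0.2304
  Item 5: 0.39 * 0.61 = 0.2379
  Item 6: 0.29 * 0.71 = 0.2059
  Item 7: 0.74 * 0.26 = 0.1924
  Item 8: 0.38 * 0.62 = 0.2356
  Item 9: 0.31 * 0.69 = 0.2139
  Item 10: 0.38 * 0.62 = 0.2356
  Item 11: 0.65 * 0.35 = 0.2275
Sum(p_i * q_i) = 0.1875 + 0.2496 + 0.2275 + 0.2304 + 0.2379 + 0.2059 + 0.1924 + 0.2356 + 0.2139 + 0.2356 + 0.2275 = 2.4438
KR-20 = (k/(k-1)) * (1 - Sum(p_i*q_i) / Var_total)
= (11/10) * (1 - 2.4438/3.99)
= 1.1 * 0.3875
KR-20 = 0.4263

0.4263


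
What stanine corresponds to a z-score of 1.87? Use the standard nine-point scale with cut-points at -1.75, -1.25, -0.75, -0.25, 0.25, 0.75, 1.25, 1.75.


Stanine boundaries: [-1.75, -1.25, -0.75, -0.25, 0.25, 0.75, 1.25, 1.75]
z = 1.87
Check each boundary:
  z >= -1.75 -> could be stanine 2
  z >= -1.25 -> could be stanine 3
  z >= -0.75 -> could be stanine 4
  z >= -0.25 -> could be stanine 5
  z >= 0.25 -> could be stanine 6
  z >= 0.75 -> could be stanine 7
  z >= 1.25 -> could be stanine 8
  z >= 1.75 -> could be stanine 9
Highest qualifying boundary gives stanine = 9

9


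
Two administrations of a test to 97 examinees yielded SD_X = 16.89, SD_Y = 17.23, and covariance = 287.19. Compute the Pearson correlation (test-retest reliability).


r = cov(X,Y) / (SD_X * SD_Y)
r = 287.19 / (16.89 * 17.23)
r = 287.19 / 291.0147
r = 0.9869

0.9869


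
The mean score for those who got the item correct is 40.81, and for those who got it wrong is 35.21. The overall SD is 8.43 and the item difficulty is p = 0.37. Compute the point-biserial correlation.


q = 1 - p = 0.63
rpb = ((M1 - M0) / SD) * sqrt(p * q)
rpb = ((40.81 - 35.21) / 8.43) * sqrt(0.37 * 0.63)
rpb = 0.3207

0.3207


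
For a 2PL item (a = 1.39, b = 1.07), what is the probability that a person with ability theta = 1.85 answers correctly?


a*(theta - b) = 1.39 * (1.85 - 1.07) = 1.0842
exp(-1.0842) = 0.3382
P = 1 / (1 + 0.3382)
P = 0.7473

0.7473


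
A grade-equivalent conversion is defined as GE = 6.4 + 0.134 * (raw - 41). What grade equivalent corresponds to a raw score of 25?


raw - median = 25 - 41 = -16
slope * diff = 0.134 * -16 = -2.144
GE = 6.4 + -2.144
GE = 4.256

4.256


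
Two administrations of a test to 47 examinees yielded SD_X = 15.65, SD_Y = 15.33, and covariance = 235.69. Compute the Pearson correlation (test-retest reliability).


r = cov(X,Y) / (SD_X * SD_Y)
r = 235.69 / (15.65 * 15.33)
r = 235.69 / 239.9145
r = 0.9824

0.9824


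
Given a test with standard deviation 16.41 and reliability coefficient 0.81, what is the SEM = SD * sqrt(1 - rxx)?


SEM = SD * sqrt(1 - rxx)
SEM = 16.41 * sqrt(1 - 0.81)
SEM = 16.41 * sqrt(0.19) = 16.41 * 0.43589
SEM = 7.153

7.153


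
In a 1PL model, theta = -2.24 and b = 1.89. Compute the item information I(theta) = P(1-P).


P = 1/(1+exp(-(-2.24-1.89))) = 0.0158
I = P*(1-P) = 0.0158 * 0.9842
I = 0.0156

0.0156


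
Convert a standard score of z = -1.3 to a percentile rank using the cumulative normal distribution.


CDF(z) = 0.5 * (1 + erf(z/sqrt(2)))
erf(-0.9192) = -0.8064
CDF = 0.0968
Percentile rank = 0.0968 * 100 = 9.68

9.68


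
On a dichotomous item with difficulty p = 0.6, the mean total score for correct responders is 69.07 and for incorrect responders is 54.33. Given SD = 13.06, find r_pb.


q = 1 - p = 0.4
rpb = ((M1 - M0) / SD) * sqrt(p * q)
rpb = ((69.07 - 54.33) / 13.06) * sqrt(0.6 * 0.4)
rpb = 0.5529

0.5529


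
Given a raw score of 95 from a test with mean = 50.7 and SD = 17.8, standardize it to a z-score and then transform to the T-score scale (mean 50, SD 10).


z = (X - mean) / SD = (95 - 50.7) / 17.8
z = 44.3 / 17.8
z = 2.4888
T-score = T = 50 + 10z
Carry z at full precision (z = 44.3 / 17.8) into the conversion:
T-score = 50 + 10 * (44.3 / 17.8) = 50 + 443 / 17.8
T-score = 50 + 24.8876
T-score = 74.8876

74.8876


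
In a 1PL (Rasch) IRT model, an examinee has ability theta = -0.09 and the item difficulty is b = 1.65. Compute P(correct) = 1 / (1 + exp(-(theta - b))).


theta - b = -0.09 - 1.65 = -1.74
exp(-(theta - b)) = exp(1.74) = 5.6973
P = 1 / (1 + 5.6973)
P = 0.1493

0.1493


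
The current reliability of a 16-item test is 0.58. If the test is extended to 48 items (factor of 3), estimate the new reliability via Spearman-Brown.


r_new = (n * rxx) / (1 + (n-1) * rxx)
r_new = (3 * 0.58) / (1 + 2 * 0.58)
r_new = 1.74 / 2.16
r_new = 0.8056

0.8056


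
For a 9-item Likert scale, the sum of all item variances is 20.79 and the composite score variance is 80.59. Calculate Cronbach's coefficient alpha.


alpha = (k/(k-1)) * (1 - sum(si^2)/s_total^2)
= (9/8) * (1 - 20.79/80.59)
alpha = 0.8348

0.8348


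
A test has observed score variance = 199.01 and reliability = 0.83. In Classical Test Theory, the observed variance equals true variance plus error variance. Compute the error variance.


var_true = rxx * var_obs = 0.83 * 199.01 = 165.1783
var_error = var_obs - var_true
var_error = 199.01 - 165.1783
var_error = 33.8317

33.8317


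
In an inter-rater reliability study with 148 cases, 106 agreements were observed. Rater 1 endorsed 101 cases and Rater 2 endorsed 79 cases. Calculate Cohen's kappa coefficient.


P_o = 106/148 = 0.716216
P_e = (101*79 + 47*69) / 21904 = 0.512327
kappa = (P_o - P_e) / (1 - P_e)
kappa = (0.716216 - 0.512327) / (1 - 0.512327)
kappa = 0.4181

0.4181


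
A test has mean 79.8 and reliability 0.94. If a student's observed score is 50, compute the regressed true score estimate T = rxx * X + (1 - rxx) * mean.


T_est = rxx * X + (1 - rxx) * mean
T_est = 0.94 * 50 + 0.06 * 79.8
T_est = 47.0 + 4.788
T_est = 51.788

51.788


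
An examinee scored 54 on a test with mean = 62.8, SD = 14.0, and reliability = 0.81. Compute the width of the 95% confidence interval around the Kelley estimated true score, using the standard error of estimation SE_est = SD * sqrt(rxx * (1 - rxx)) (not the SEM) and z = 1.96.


True score estimate = 0.81*54 + 0.19*62.8 = 55.672
SE_est = SD * sqrt(rxx * (1 - rxx)) = 14.0 * sqrt(0.81 * 0.19) = 14.0 * sqrt(0.1539) = 5.492213
CI = T_est +/- z * SE_est, so width = 2 * z * SE_est = 2 * 1.96 * 5.492213
Width = 21.5295

21.5295


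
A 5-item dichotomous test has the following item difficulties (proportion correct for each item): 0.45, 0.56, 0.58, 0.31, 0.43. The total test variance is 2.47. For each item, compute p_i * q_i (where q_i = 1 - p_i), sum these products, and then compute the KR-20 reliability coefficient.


For each item, compute p_i * q_i:
  Item 1: 0.45 * 0.55 = 0.2475
  Item 2: 0.56 * 0.44 = 0.2464
  Item 3: 0.58 * 0.42 = 0.2436
  Item 4: 0.31 * 0.69 = 0.2139
  Item 5: 0.43 * 0.57 = 0.2451
Sum(p_i * q_i) = 0.2475 + 0.2464 + 0.2436 + 0.2139 + 0.2451 = 1.1965
KR-20 = (k/(k-1)) * (1 - Sum(p_i*q_i) / Var_total)
= (5/4) * (1 - 1.1965/2.47)
= 1.25 * 0.5156
KR-20 = 0.6445

0.6445


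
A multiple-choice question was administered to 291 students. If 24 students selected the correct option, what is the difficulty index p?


Item difficulty p = number correct / total examinees
p = 24 / 291
p = 0.0825

0.0825


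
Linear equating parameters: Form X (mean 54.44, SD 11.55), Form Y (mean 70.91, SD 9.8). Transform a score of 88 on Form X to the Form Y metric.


slope = SD_Y / SD_X = 9.8 / 11.55 ~ 0.8485
intercept = mean_Y - slope * mean_X = 70.91 - (9.8 / 11.55) * 54.44 ~ 24.7185
Y = slope * X + intercept. To avoid rounding drift from the rounded slope/intercept, evaluate the equivalent form Y = mean_Y + SD_Y * (X - mean_X) / SD_X at full precision:
Y = 70.91 + 9.8 * (88 - 54.44) / 11.55
Y = 70.91 + 9.8 * 33.56 / 11.55
Y = 70.91 + 328.888 / 11.55
Y = 70.91 + 28.4752
Y = 99.3852

99.3852


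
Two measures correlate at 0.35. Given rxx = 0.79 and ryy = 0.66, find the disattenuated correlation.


r_corrected = rxy / sqrt(rxx * ryy)
= 0.35 / sqrt(0.79 * 0.66)
= 0.35 / sqrt(0.5214)
= 0.35 / 0.72208
r_corrected = 0.4847

0.4847


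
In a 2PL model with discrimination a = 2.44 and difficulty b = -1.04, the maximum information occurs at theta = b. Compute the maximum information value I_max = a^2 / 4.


For 2PL, max info at theta = b = -1.04
I_max = a^2 / 4 = 2.44^2 / 4
= 5.9536 / 4
I_max = 1.4884

1.4884


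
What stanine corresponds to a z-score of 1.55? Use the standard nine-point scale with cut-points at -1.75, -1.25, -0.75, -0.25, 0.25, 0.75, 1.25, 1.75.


Stanine boundaries: [-1.75, -1.25, -0.75, -0.25, 0.25, 0.75, 1.25, 1.75]
z = 1.55
Check each boundary:
  z >= -1.75 -> could be stanine 2
  z >= -1.25 -> could be stanine 3
  z >= -0.75 -> could be stanine 4
  z >= -0.25 -> could be stanine 5
  z >= 0.25 -> could be stanine 6
  z >= 0.75 -> could be stanine 7
  z >= 1.25 -> could be stanine 8
  z < 1.75
Highest qualifying boundary gives stanine = 8

8


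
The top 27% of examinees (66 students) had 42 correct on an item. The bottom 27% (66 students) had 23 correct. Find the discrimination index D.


p_upper = 42/66 = 0.6364
p_lower = 23/66 = 0.3485
D = 0.6364 - 0.3485 = 0.2879

0.2879


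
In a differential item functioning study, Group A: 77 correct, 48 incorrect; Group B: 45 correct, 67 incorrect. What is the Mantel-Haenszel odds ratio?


Odds_A = 77/48 = 1.6042
Odds_B = 45/67 = 0.6716
OR = Odds_A / Odds_B = 1.6042 / 0.6716
Exactly, OR = (77 * 67) / (48 * 45) = 5159 / 2160
OR = 2.3884

2.3884


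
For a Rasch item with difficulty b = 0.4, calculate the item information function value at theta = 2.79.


P = 1/(1+exp(-(2.79-0.4))) = 0.9161
I = P*(1-P) = 0.9161 * 0.0839
I = 0.0769

0.0769


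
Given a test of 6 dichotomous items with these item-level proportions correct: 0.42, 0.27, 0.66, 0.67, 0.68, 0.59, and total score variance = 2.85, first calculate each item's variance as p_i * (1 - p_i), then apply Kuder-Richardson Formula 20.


For each item, compute p_i * q_i:
  Item 1: 0.42 * 0.58 = 0.2436
  Item 2: 0.27 * 0.73 = 0.1971
  Item 3: 0.66 * 0.34 = 0.2244
  Item 4: 0.67 * 0.33 = 0.2211
  Item 5: 0.68 * 0.32 = 0.2176
  Item 6: 0.59 * 0.41 = 0.2419
Sum(p_i * q_i) = 0.2436 + 0.1971 + 0.2244 + 0.2211 + 0.2176 + 0.2419 = 1.3457
KR-20 = (k/(k-1)) * (1 - Sum(p_i*q_i) / Var_total)
= (6/5) * (1 - 1.3457/2.85)
= 1.2 * 0.5278
KR-20 = 0.6334

0.6334


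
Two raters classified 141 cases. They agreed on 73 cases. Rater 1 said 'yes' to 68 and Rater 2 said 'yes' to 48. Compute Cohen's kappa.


P_o = 73/141 = 0.51773
P_e = (68*48 + 73*93) / 19881 = 0.505659
kappa = (P_o - P_e) / (1 - P_e)
kappa = (0.51773 - 0.505659) / (1 - 0.505659)
kappa = 0.0244

0.0244


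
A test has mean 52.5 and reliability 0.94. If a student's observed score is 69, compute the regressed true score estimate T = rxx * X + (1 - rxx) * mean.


T_est = rxx * X + (1 - rxx) * mean
T_est = 0.94 * 69 + 0.06 * 52.5
T_est = 64.86 + 3.15
T_est = 68.01

68.01


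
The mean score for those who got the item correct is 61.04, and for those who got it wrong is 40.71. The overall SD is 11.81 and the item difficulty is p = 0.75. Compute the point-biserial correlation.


q = 1 - p = 0.25
rpb = ((M1 - M0) / SD) * sqrt(p * q)
rpb = ((61.04 - 40.71) / 11.81) * sqrt(0.75 * 0.25)
rpb = 0.7454

0.7454


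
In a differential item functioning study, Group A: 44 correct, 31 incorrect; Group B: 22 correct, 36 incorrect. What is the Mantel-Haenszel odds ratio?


Odds_A = 44/31 = 1.4194
Odds_B = 22/36 = 0.6111
OR = Odds_A / Odds_B = 1.4194 / 0.6111
Exactly, OR = (44 * 36) / (31 * 22) = 1584 / 682
OR = 2.3226

2.3226


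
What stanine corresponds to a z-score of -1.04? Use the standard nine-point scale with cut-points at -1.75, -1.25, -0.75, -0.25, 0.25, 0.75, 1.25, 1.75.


Stanine boundaries: [-1.75, -1.25, -0.75, -0.25, 0.25, 0.75, 1.25, 1.75]
z = -1.04
Check each boundary:
  z >= -1.75 -> could be stanine 2
  z >= -1.25 -> could be stanine 3
  z < -0.75
  z < -0.25
  z < 0.25
  z < 0.75
  z < 1.25
  z < 1.75
Highest qualifying boundary gives stanine = 3

3


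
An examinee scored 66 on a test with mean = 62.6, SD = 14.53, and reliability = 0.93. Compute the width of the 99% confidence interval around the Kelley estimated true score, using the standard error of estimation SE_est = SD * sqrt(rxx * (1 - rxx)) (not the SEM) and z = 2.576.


True score estimate = 0.93*66 + 0.07*62.6 = 65.762
SE_est = SD * sqrt(rxx * (1 - rxx)) = 14.53 * sqrt(0.93 * 0.07) = 14.53 * sqrt(0.0651) = 3.707286
CI = T_est +/- z * SE_est, so width = 2 * z * SE_est = 2 * 2.576 * 3.707286
Width = 19.0999

19.0999


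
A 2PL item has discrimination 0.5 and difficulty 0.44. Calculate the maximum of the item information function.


For 2PL, max info at theta = b = 0.44
I_max = a^2 / 4 = 0.5^2 / 4
= 0.25 / 4
I_max = 0.0625

0.0625


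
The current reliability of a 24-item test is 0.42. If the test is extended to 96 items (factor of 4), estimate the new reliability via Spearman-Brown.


r_new = (n * rxx) / (1 + (n-1) * rxx)
r_new = (4 * 0.42) / (1 + 3 * 0.42)
r_new = 1.68 / 2.26
r_new = 0.7434

0.7434


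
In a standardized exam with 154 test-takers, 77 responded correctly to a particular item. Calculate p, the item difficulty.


Item difficulty p = number correct / total examinees
p = 77 / 154
p = 0.5

0.5


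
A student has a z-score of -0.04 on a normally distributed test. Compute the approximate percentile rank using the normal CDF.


CDF(z) = 0.5 * (1 + erf(z/sqrt(2)))
erf(-0.0283) = -0.0319
CDF = 0.484
Percentile rank = 0.484 * 100 = 48.4

48.4


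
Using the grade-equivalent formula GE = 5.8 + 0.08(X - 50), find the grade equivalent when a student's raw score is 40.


raw - median = 40 - 50 = -10
slope * diff = 0.08 * -10 = -0.8
GE = 5.8 + -0.8
GE = 5.0

5.0


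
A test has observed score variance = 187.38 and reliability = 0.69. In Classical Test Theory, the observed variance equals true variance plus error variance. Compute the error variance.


var_true = rxx * var_obs = 0.69 * 187.38 = 129.2922
var_error = var_obs - var_true
var_error = 187.38 - 129.2922
var_error = 58.0878

58.0878


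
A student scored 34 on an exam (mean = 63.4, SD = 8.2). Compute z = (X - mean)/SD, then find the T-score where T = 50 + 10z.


z = (X - mean) / SD = (34 - 63.4) / 8.2
z = -29.4 / 8.2
z = -3.5854
T-score = T = 50 + 10z
Carry z at full precision (z = -29.4 / 8.2) into the conversion:
T-score = 50 + 10 * (-29.4 / 8.2) = 50 + -294 / 8.2
T-score = 50 + -35.8537
T-score = 14.1463

14.1463


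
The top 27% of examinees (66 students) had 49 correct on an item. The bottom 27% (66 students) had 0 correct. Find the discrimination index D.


p_upper = 49/66 = 0.7424
p_lower = 0/66 = 0.0
D = 0.7424 - 0.0 = 0.7424

0.7424


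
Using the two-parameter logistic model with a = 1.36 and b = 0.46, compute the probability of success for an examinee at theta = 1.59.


a*(theta - b) = 1.36 * (1.59 - 0.46) = 1.5368
exp(-1.5368) = 0.2151
P = 1 / (1 + 0.2151)
P = 0.823

0.823


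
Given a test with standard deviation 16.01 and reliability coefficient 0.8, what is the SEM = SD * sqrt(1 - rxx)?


SEM = SD * sqrt(1 - rxx)
SEM = 16.01 * sqrt(1 - 0.8)
SEM = 16.01 * sqrt(0.2) = 16.01 * 0.447214
SEM = 7.1599

7.1599


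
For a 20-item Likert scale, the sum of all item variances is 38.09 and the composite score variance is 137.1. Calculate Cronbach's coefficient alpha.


alpha = (k/(k-1)) * (1 - sum(si^2)/s_total^2)
= (20/19) * (1 - 38.09/137.1)
alpha = 0.7602

0.7602


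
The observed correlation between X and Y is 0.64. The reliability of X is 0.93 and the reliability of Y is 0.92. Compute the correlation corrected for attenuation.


r_corrected = rxy / sqrt(rxx * ryy)
= 0.64 / sqrt(0.93 * 0.92)
= 0.64 / sqrt(0.8556)
= 0.64 / 0.924986
r_corrected = 0.6919

0.6919


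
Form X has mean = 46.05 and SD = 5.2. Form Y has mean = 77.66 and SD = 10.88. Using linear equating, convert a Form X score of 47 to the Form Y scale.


slope = SD_Y / SD_X = 10.88 / 5.2 ~ 2.0923
intercept = mean_Y - slope * mean_X = 77.66 - (10.88 / 5.2) * 46.05 ~ -18.6908
Y = slope * X + intercept. To avoid rounding drift from the rounded slope/intercept, evaluate the equivalent form Y = mean_Y + SD_Y * (X - mean_X) / SD_X at full precision:
Y = 77.66 + 10.88 * (47 - 46.05) / 5.2
Y = 77.66 + 10.88 * 0.95 / 5.2
Y = 77.66 + 10.336 / 5.2
Y = 77.66 + 1.9877
Y = 79.6477

79.6477


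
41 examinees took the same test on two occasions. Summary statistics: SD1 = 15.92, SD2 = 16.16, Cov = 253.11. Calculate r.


r = cov(X,Y) / (SD_X * SD_Y)
r = 253.11 / (15.92 * 16.16)
r = 253.11 / 257.2672
r = 0.9838

0.9838


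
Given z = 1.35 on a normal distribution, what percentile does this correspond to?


CDF(z) = 0.5 * (1 + erf(z/sqrt(2)))
erf(0.9546) = 0.823
CDF = 0.9115
Percentile rank = 0.9115 * 100 = 91.15

91.15


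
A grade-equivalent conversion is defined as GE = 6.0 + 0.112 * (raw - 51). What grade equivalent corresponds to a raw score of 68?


raw - median = 68 - 51 = 17
slope * diff = 0.112 * 17 = 1.904
GE = 6.0 + 1.904
GE = 7.904

7.904


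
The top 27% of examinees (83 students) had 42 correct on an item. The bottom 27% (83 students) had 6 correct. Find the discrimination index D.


p_upper = 42/83 = 0.506
p_lower = 6/83 = 0.0723
D = 0.506 - 0.0723 = 0.4337

0.4337


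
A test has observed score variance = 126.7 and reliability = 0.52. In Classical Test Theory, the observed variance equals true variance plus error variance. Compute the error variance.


var_true = rxx * var_obs = 0.52 * 126.7 = 65.884
var_error = var_obs - var_true
var_error = 126.7 - 65.884
var_error = 60.816

60.816


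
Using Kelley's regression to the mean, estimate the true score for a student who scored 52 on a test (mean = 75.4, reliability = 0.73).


T_est = rxx * X + (1 - rxx) * mean
T_est = 0.73 * 52 + 0.27 * 75.4
T_est = 37.96 + 20.358
T_est = 58.318

58.318


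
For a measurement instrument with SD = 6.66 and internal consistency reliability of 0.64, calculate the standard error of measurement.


SEM = SD * sqrt(1 - rxx)
SEM = 6.66 * sqrt(1 - 0.64)
SEM = 6.66 * sqrt(0.36) = 6.66 * 0.6
SEM = 3.996

3.996


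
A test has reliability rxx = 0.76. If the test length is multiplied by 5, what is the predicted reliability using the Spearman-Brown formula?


r_new = (n * rxx) / (1 + (n-1) * rxx)
r_new = (5 * 0.76) / (1 + 4 * 0.76)
r_new = 3.8 / 4.04
r_new = 0.9406

0.9406


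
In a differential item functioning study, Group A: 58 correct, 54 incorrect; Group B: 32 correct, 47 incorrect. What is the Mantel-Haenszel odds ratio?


Odds_A = 58/54 = 1.0741
Odds_B = 32/47 = 0.6809
OR = Odds_A / Odds_B = 1.0741 / 0.6809
Exactly, OR = (58 * 47) / (54 * 32) = 2726 / 1728
OR = 1.5775

1.5775


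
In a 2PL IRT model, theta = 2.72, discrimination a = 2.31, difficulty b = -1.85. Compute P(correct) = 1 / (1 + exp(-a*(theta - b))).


a*(theta - b) = 2.31 * (2.72 - -1.85) = 10.5567
exp(-10.5567) = 0.0
P = 1 / (1 + 0.0)
P = 1.0

1.0


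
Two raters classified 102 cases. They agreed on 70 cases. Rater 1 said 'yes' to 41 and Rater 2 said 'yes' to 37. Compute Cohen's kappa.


P_o = 70/102 = 0.686275
P_e = (41*37 + 61*65) / 10404 = 0.526913
kappa = (P_o - P_e) / (1 - P_e)
kappa = (0.686275 - 0.526913) / (1 - 0.526913)
kappa = 0.3369

0.3369


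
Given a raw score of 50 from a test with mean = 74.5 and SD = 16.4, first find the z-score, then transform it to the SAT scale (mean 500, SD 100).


z = (X - mean) / SD = (50 - 74.5) / 16.4
z = -24.5 / 16.4
z = -1.4939
SAT-scale = SAT = 500 + 100z
Carry z at full precision (z = -24.5 / 16.4) into the conversion:
SAT-scale = 500 + 100 * (-24.5 / 16.4) = 500 + -2450 / 16.4
SAT-scale = 500 + -149.3902
SAT-scale = 350.6098

350.6098


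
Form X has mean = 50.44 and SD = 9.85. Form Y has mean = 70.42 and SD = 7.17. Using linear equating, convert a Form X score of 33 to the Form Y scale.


slope = SD_Y / SD_X = 7.17 / 9.85 ~ 0.7279
intercept = mean_Y - slope * mean_X = 70.42 - (7.17 / 9.85) * 50.44 ~ 33.7038
Y = slope * X + intercept. To avoid rounding drift from the rounded slope/intercept, evaluate the equivalent form Y = mean_Y + SD_Y * (X - mean_X) / SD_X at full precision:
Y = 70.42 + 7.17 * (33 - 50.44) / 9.85
Y = 70.42 - 7.17 * 17.44 / 9.85
Y = 70.42 - 125.0448 / 9.85
Y = 70.42 - 12.6949
Y = 57.7251

57.7251


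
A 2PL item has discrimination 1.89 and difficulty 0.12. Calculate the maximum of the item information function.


For 2PL, max info at theta = b = 0.12
I_max = a^2 / 4 = 1.89^2 / 4
= 3.5721 / 4
I_max = 0.893

0.893


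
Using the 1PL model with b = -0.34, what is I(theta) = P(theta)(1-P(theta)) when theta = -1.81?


P = 1/(1+exp(-(-1.81--0.34))) = 0.1869
I = P*(1-P) = 0.1869 * 0.8131
I = 0.152

0.152


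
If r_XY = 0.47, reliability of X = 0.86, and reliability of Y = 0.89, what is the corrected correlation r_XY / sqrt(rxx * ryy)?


r_corrected = rxy / sqrt(rxx * ryy)
= 0.47 / sqrt(0.86 * 0.89)
= 0.47 / sqrt(0.7654)
= 0.47 / 0.874871
r_corrected = 0.5372

0.5372


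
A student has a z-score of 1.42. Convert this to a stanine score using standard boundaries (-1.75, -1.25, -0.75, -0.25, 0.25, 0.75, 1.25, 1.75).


Stanine boundaries: [-1.75, -1.25, -0.75, -0.25, 0.25, 0.75, 1.25, 1.75]
z = 1.42
Check each boundary:
  z >= -1.75 -> could be stanine 2
  z >= -1.25 -> could be stanine 3
  z >= -0.75 -> could be stanine 4
  z >= -0.25 -> could be stanine 5
  z >= 0.25 -> could be stanine 6
  z >= 0.75 -> could be stanine 7
  z >= 1.25 -> could be stanine 8
  z < 1.75
Highest qualifying boundary gives stanine = 8

8


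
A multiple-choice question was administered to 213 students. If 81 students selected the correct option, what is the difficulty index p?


Item difficulty p = number correct / total examinees
p = 81 / 213
p = 0.3803

0.3803


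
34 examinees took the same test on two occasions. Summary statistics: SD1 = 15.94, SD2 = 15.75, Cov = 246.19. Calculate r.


r = cov(X,Y) / (SD_X * SD_Y)
r = 246.19 / (15.94 * 15.75)
r = 246.19 / 251.055
r = 0.9806

0.9806


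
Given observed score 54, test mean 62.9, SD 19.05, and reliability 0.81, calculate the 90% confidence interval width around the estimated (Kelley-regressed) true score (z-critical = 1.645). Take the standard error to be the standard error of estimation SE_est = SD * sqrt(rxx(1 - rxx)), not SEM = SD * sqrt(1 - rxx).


True score estimate = 0.81*54 + 0.19*62.9 = 55.691
SE_est = SD * sqrt(rxx * (1 - rxx)) = 19.05 * sqrt(0.81 * 0.19) = 19.05 * sqrt(0.1539) = 7.473332
CI = T_est +/- z * SE_est, so width = 2 * z * SE_est = 2 * 1.645 * 7.473332
Width = 24.5873

24.5873


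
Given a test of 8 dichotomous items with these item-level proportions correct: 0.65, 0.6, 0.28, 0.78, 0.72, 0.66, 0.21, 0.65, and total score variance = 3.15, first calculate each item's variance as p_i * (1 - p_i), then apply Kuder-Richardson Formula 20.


For each item, compute p_i * q_i:
  Item 1: 0.65 * 0.35 = 0.2275
  Item 2: 0.6 * 0.4 = 0.24
  Item 3: 0.28 * 0.72 = 0.2016
  Item 4: 0.78 * 0.22 = 0.1716
  Item 5: 0.72 * 0.28 = 0.2016
  Item 6: 0.66 * 0.34 = 0.2244
  Item 7: 0.21 * 0.79 = 0.1659
  Item 8: 0.65 * 0.35 = 0.2275
Sum(p_i * q_i) = 0.2275 + 0.24 + 0.2016 + 0.1716 + 0.2016 + 0.2244 + 0.1659 + 0.2275 = 1.6601
KR-20 = (k/(k-1)) * (1 - Sum(p_i*q_i) / Var_total)
= (8/7) * (1 - 1.6601/3.15)
= 1.1429 * 0.473
KR-20 = 0.5406

0.5406


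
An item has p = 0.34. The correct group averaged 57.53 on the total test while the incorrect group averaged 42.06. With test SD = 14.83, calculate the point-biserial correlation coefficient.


q = 1 - p = 0.66
rpb = ((M1 - M0) / SD) * sqrt(p * q)
rpb = ((57.53 - 42.06) / 14.83) * sqrt(0.34 * 0.66)
rpb = 0.4942

0.4942


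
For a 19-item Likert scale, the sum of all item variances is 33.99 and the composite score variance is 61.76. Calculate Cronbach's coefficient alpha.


alpha = (k/(k-1)) * (1 - sum(si^2)/s_total^2)
= (19/18) * (1 - 33.99/61.76)
alpha = 0.4746

0.4746


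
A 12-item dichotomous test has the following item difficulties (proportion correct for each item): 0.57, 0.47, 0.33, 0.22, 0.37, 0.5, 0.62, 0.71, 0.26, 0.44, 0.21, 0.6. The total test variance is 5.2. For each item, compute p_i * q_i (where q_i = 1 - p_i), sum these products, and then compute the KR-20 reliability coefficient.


For each item, compute p_i * q_i:
  Item 1: 0.57 * 0.43 = 0.2451
  Item 2: 0.47 * 0.53 = 0.2491
  Item 3: 0.33 * 0.67 = 0.2211
  Item 4: 0.22 * 0.78 = 0.1716
  Item 5: 0.37 * 0.63 = 0.2331
  Item 6: 0.5 * 0.5 = 0.25
  Item 7: 0.62 * 0.38 = 0.2356
  Item 8: 0.71 * 0.29 = 0.2059
  Item 9: 0.26 * 0.74 = 0.1924
  Item 10: 0.44 * 0.56 = 0.2464
  Item 11: 0.21 * 0.79 = 0.1659
  Item 12: 0.6 * 0.4 = 0.24
Sum(p_i * q_i) = 0.2451 + 0.2491 + 0.2211 + 0.1716 + 0.2331 + 0.25 + 0.2356 + 0.2059 + 0.1924 + 0.2464 + 0.1659 + 0.24 = 2.6562
KR-20 = (k/(k-1)) * (1 - Sum(p_i*q_i) / Var_total)
= (12/11) * (1 - 2.6562/5.2)
= 1.0909 * 0.4892
KR-20 = 0.5337

0.5337


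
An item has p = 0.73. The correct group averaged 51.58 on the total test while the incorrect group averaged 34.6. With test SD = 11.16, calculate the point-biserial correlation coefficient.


q = 1 - p = 0.27
rpb = ((M1 - M0) / SD) * sqrt(p * q)
rpb = ((51.58 - 34.6) / 11.16) * sqrt(0.73 * 0.27)
rpb = 0.6755

0.6755


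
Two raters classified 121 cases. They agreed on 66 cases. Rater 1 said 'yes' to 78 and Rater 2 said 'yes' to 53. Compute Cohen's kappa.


P_o = 66/121 = 0.545455
P_e = (78*53 + 43*68) / 14641 = 0.482071
kappa = (P_o - P_e) / (1 - P_e)
kappa = (0.545455 - 0.482071) / (1 - 0.482071)
kappa = 0.1224

0.1224


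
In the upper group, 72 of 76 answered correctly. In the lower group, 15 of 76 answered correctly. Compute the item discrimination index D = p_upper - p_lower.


p_upper = 72/76 = 0.9474
p_lower = 15/76 = 0.1974
D = 0.9474 - 0.1974 = 0.75

0.75


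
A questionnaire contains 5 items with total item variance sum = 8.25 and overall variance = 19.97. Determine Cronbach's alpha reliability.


alpha = (k/(k-1)) * (1 - sum(si^2)/s_total^2)
= (5/4) * (1 - 8.25/19.97)
alpha = 0.7336

0.7336


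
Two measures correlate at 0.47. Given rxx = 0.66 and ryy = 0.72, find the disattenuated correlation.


r_corrected = rxy / sqrt(rxx * ryy)
= 0.47 / sqrt(0.66 * 0.72)
= 0.47 / sqrt(0.4752)
= 0.47 / 0.689348
r_corrected = 0.6818

0.6818


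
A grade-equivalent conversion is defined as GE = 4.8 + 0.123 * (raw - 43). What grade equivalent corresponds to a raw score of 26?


raw - median = 26 - 43 = -17
slope * diff = 0.123 * -17 = -2.091
GE = 4.8 + -2.091
GE = 2.709

2.709


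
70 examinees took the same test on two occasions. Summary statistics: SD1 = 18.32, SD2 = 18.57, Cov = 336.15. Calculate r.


r = cov(X,Y) / (SD_X * SD_Y)
r = 336.15 / (18.32 * 18.57)
r = 336.15 / 340.2024
r = 0.9881

0.9881


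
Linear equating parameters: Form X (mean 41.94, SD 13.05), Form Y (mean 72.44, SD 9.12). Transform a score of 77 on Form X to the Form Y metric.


slope = SD_Y / SD_X = 9.12 / 13.05 ~ 0.6989
intercept = mean_Y - slope * mean_X = 72.44 - (9.12 / 13.05) * 41.94 ~ 43.1302
Y = slope * X + intercept. To avoid rounding drift from the rounded slope/intercept, evaluate the equivalent form Y = mean_Y + SD_Y * (X - mean_X) / SD_X at full precision:
Y = 72.44 + 9.12 * (77 - 41.94) / 13.05
Y = 72.44 + 9.12 * 35.06 / 13.05
Y = 72.44 + 319.7472 / 13.05
Y = 72.44 + 24.5017
Y = 96.9417

96.9417


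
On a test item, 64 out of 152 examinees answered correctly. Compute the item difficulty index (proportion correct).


Item difficulty p = number correct / total examinees
p = 64 / 152
p = 0.4211

0.4211


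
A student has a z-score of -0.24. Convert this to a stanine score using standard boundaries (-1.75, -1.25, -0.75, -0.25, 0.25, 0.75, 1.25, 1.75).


Stanine boundaries: [-1.75, -1.25, -0.75, -0.25, 0.25, 0.75, 1.25, 1.75]
z = -0.24
Check each boundary:
  z >= -1.75 -> could be stanine 2
  z >= -1.25 -> could be stanine 3
  z >= -0.75 -> could be stanine 4
  z >= -0.25 -> could be stanine 5
  z < 0.25
  z < 0.75
  z < 1.25
  z < 1.75
Highest qualifying boundary gives stanine = 5

5


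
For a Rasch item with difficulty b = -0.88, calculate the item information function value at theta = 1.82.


P = 1/(1+exp(-(1.82--0.88))) = 0.937
I = P*(1-P) = 0.937 * 0.063
I = 0.059

0.059


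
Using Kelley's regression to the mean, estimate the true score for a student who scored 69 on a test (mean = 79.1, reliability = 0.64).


T_est = rxx * X + (1 - rxx) * mean
T_est = 0.64 * 69 + 0.36 * 79.1
T_est = 44.16 + 28.476
T_est = 72.636

72.636
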